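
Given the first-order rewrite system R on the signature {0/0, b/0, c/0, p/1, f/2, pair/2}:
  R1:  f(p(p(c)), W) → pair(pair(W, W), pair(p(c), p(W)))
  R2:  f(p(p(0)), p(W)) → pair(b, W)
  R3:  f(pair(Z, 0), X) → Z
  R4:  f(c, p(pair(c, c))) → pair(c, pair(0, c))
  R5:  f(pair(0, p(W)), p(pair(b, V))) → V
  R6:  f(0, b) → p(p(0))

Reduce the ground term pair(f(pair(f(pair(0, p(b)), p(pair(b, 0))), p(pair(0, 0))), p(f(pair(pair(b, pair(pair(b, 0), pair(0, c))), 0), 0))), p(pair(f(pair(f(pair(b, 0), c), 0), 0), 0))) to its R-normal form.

1. pair(f(pair(f(pair(0, p(b)), p(pair(b, 0))), p(pair(0, 0))), p(f(pair(pair(b, pair(pair(b, 0), pair(0, c))), 0), 0))), p(pair(f(pair(f(pair(b, 0), c), 0), 0), 0)))  →  pair(f(pair(0, p(pair(0, 0))), p(f(pair(pair(b, pair(pair(b, 0), pair(0, c))), 0), 0))), p(pair(f(pair(f(pair(b, 0), c), 0), 0), 0)))   [R5 at 1.1.1]
2. pair(f(pair(0, p(pair(0, 0))), p(f(pair(pair(b, pair(pair(b, 0), pair(0, c))), 0), 0))), p(pair(f(pair(f(pair(b, 0), c), 0), 0), 0)))  →  pair(f(pair(0, p(pair(0, 0))), p(pair(b, pair(pair(b, 0), pair(0, c))))), p(pair(f(pair(f(pair(b, 0), c), 0), 0), 0)))   [R3 at 1.2.1]
3. pair(f(pair(0, p(pair(0, 0))), p(pair(b, pair(pair(b, 0), pair(0, c))))), p(pair(f(pair(f(pair(b, 0), c), 0), 0), 0)))  →  pair(pair(pair(b, 0), pair(0, c)), p(pair(f(pair(f(pair(b, 0), c), 0), 0), 0)))   [R5 at 1]
4. pair(pair(pair(b, 0), pair(0, c)), p(pair(f(pair(f(pair(b, 0), c), 0), 0), 0)))  →  pair(pair(pair(b, 0), pair(0, c)), p(pair(f(pair(b, 0), c), 0)))   [R3 at 2.1.1]
5. pair(pair(pair(b, 0), pair(0, c)), p(pair(f(pair(b, 0), c), 0)))  →  pair(pair(pair(b, 0), pair(0, c)), p(pair(b, 0)))   [R3 at 2.1.1]

pair(pair(pair(b, 0), pair(0, c)), p(pair(b, 0)))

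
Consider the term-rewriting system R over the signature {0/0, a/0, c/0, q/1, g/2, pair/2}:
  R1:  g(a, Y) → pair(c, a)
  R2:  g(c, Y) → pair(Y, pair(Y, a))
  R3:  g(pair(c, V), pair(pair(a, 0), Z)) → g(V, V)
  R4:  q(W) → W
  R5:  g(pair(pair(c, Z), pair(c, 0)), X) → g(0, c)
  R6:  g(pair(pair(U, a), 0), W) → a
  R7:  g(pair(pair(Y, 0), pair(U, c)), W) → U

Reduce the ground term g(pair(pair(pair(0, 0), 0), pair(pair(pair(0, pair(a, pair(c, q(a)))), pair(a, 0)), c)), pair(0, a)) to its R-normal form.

1. g(pair(pair(pair(0, 0), 0), pair(pair(pair(0, pair(a, pair(c, q(a)))), pair(a, 0)), c)), pair(0, a))  →  pair(pair(0, pair(a, pair(c, q(a)))), pair(a, 0))   [R7 at ε]
2. pair(pair(0, pair(a, pair(c, q(a)))), pair(a, 0))  →  pair(pair(0, pair(a, pair(c, a))), pair(a, 0))   [R4 at 1.2.2.2]

pair(pair(0, pair(a, pair(c, a))), pair(a, 0))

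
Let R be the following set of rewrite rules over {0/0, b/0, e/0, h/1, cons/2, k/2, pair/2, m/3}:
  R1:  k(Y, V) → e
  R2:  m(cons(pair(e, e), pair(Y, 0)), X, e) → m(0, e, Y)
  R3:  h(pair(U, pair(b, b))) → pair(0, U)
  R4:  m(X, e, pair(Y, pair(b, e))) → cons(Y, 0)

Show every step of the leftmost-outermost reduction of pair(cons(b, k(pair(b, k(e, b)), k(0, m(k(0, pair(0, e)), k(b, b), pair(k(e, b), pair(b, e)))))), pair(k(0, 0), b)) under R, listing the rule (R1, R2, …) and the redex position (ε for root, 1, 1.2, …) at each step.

1. pair(cons(b, k(pair(b, k(e, b)), k(0, m(k(0, pair(0, e)), k(b, b), pair(k(e, b), pair(b, e)))))), pair(k(0, 0), b))  →  pair(cons(b, e), pair(k(0, 0), b))   [R1 at 1.2]
2. pair(cons(b, e), pair(k(0, 0), b))  →  pair(cons(b, e), pair(e, b))   [R1 at 2.1]

pair(cons(b, e), pair(e, b))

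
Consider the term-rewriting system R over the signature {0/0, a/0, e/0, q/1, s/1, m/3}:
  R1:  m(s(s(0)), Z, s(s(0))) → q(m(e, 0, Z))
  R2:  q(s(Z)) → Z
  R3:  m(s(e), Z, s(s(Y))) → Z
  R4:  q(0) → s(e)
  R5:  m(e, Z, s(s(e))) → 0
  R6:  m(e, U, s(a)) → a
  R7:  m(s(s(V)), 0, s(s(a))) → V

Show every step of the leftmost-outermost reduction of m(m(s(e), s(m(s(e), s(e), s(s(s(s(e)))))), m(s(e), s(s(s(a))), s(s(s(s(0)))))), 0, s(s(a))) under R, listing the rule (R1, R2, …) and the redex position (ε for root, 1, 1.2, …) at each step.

1. m(m(s(e), s(m(s(e), s(e), s(s(s(s(e)))))), m(s(e), s(s(s(a))), s(s(s(s(0)))))), 0, s(s(a)))  →  m(m(s(e), s(s(e)), m(s(e), s(s(s(a))), s(s(s(s(0)))))), 0, s(s(a)))   [R3 at 1.2.1]
2. m(m(s(e), s(s(e)), m(s(e), s(s(s(a))), s(s(s(s(0)))))), 0, s(s(a)))  →  m(m(s(e), s(s(e)), s(s(s(a)))), 0, s(s(a)))   [R3 at 1.3]
3. m(m(s(e), s(s(e)), s(s(s(a)))), 0, s(s(a)))  →  m(s(s(e)), 0, s(s(a)))   [R3 at 1]
4. m(s(s(e)), 0, s(s(a)))  →  e   [R7 at ε]

e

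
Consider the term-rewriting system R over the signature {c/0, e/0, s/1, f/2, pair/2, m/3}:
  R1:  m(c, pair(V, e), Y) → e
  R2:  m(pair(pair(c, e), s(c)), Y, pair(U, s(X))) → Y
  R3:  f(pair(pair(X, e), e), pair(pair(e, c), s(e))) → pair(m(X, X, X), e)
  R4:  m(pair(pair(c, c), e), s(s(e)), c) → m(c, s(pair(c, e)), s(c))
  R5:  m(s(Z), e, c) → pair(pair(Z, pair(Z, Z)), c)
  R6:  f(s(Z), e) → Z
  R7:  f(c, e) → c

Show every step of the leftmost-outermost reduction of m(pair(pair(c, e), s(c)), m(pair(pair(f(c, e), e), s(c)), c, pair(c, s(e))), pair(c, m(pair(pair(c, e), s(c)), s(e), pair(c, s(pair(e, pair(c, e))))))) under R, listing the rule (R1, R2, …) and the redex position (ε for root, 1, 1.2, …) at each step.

c

1. m(pair(pair(c, e), s(c)), m(pair(pair(f(c, e), e), s(c)), c, pair(c, s(e))), pair(c, m(pair(pair(c, e), s(c)), s(e), pair(c, s(pair(e, pair(c, e)))))))  →  m(pair(pair(c, e), s(c)), m(pair(pair(c, e), s(c)), c, pair(c, s(e))), pair(c, m(pair(pair(c, e), s(c)), s(e), pair(c, s(pair(e, pair(c, e)))))))   [R7 at 2.1.1.1]
2. m(pair(pair(c, e), s(c)), m(pair(pair(c, e), s(c)), c, pair(c, s(e))), pair(c, m(pair(pair(c, e), s(c)), s(e), pair(c, s(pair(e, pair(c, e)))))))  →  m(pair(pair(c, e), s(c)), c, pair(c, m(pair(pair(c, e), s(c)), s(e), pair(c, s(pair(e, pair(c, e)))))))   [R2 at 2]
3. m(pair(pair(c, e), s(c)), c, pair(c, m(pair(pair(c, e), s(c)), s(e), pair(c, s(pair(e, pair(c, e)))))))  →  m(pair(pair(c, e), s(c)), c, pair(c, s(e)))   [R2 at 3.2]
4. m(pair(pair(c, e), s(c)), c, pair(c, s(e)))  →  c   [R2 at ε]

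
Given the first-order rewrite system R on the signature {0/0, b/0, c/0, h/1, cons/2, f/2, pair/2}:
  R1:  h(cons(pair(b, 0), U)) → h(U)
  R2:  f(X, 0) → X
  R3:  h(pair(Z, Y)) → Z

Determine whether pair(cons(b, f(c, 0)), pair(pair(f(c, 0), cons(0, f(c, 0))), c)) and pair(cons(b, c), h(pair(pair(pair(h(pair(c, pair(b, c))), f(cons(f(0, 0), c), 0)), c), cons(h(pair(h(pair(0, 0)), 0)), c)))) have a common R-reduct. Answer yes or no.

Reduce t₁ = pair(cons(b, f(c, 0)), pair(pair(f(c, 0), cons(0, f(c, 0))), c)):
1. pair(cons(b, f(c, 0)), pair(pair(f(c, 0), cons(0, f(c, 0))), c))  →  pair(cons(b, c), pair(pair(f(c, 0), cons(0, f(c, 0))), c))   [R2 at 1.2]
2. pair(cons(b, c), pair(pair(f(c, 0), cons(0, f(c, 0))), c))  →  pair(cons(b, c), pair(pair(c, cons(0, f(c, 0))), c))   [R2 at 2.1.1]
3. pair(cons(b, c), pair(pair(c, cons(0, f(c, 0))), c))  →  pair(cons(b, c), pair(pair(c, cons(0, c)), c))   [R2 at 2.1.2.2]

Reduce t₂ = pair(cons(b, c), h(pair(pair(pair(h(pair(c, pair(b, c))), f(cons(f(0, 0), c), 0)), c), cons(h(pair(h(pair(0, 0)), 0)), c)))):
1. pair(cons(b, c), h(pair(pair(pair(h(pair(c, pair(b, c))), f(cons(f(0, 0), c), 0)), c), cons(h(pair(h(pair(0, 0)), 0)), c))))  →  pair(cons(b, c), pair(pair(h(pair(c, pair(b, c))), f(cons(f(0, 0), c), 0)), c))   [R3 at 2]
2. pair(cons(b, c), pair(pair(h(pair(c, pair(b, c))), f(cons(f(0, 0), c), 0)), c))  →  pair(cons(b, c), pair(pair(c, f(cons(f(0, 0), c), 0)), c))   [R3 at 2.1.1]
3. pair(cons(b, c), pair(pair(c, f(cons(f(0, 0), c), 0)), c))  →  pair(cons(b, c), pair(pair(c, cons(f(0, 0), c)), c))   [R2 at 2.1.2]
4. pair(cons(b, c), pair(pair(c, cons(f(0, 0), c)), c))  →  pair(cons(b, c), pair(pair(c, cons(0, c)), c))   [R2 at 2.1.2.1]

yes — NF(t₁) = pair(cons(b, c), pair(pair(c, cons(0, c)), c)), NF(t₂) = pair(cons(b, c), pair(pair(c, cons(0, c)), c))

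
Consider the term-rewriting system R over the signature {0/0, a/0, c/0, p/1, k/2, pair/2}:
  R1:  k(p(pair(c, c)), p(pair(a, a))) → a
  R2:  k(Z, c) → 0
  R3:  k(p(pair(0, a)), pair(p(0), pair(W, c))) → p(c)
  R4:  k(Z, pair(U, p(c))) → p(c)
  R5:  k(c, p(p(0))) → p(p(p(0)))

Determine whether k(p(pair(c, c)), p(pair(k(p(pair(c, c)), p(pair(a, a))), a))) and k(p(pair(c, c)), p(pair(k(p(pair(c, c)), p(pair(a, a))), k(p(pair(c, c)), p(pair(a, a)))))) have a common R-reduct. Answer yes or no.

yes — NF(t₁) = a, NF(t₂) = a

Reduce t₁ = k(p(pair(c, c)), p(pair(k(p(pair(c, c)), p(pair(a, a))), a))):
1. k(p(pair(c, c)), p(pair(k(p(pair(c, c)), p(pair(a, a))), a)))  →  k(p(pair(c, c)), p(pair(a, a)))   [R1 at 2.1.1]
2. k(p(pair(c, c)), p(pair(a, a)))  →  a   [R1 at ε]

Reduce t₂ = k(p(pair(c, c)), p(pair(k(p(pair(c, c)), p(pair(a, a))), k(p(pair(c, c)), p(pair(a, a)))))):
1. k(p(pair(c, c)), p(pair(k(p(pair(c, c)), p(pair(a, a))), k(p(pair(c, c)), p(pair(a, a))))))  →  k(p(pair(c, c)), p(pair(a, k(p(pair(c, c)), p(pair(a, a))))))   [R1 at 2.1.1]
2. k(p(pair(c, c)), p(pair(a, k(p(pair(c, c)), p(pair(a, a))))))  →  k(p(pair(c, c)), p(pair(a, a)))   [R1 at 2.1.2]
3. k(p(pair(c, c)), p(pair(a, a)))  →  a   [R1 at ε]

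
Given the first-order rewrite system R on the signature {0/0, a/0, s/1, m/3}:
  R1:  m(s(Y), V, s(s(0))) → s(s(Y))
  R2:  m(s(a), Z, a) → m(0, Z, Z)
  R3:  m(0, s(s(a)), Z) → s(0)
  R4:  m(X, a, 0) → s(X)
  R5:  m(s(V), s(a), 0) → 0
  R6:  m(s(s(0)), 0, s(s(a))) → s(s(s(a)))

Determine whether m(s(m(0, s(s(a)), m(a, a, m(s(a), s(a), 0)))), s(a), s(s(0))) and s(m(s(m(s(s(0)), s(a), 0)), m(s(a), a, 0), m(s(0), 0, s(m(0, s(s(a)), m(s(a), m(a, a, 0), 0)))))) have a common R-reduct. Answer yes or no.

yes — NF(t₁) = s(s(s(0))), NF(t₂) = s(s(s(0)))

Reduce t₁ = m(s(m(0, s(s(a)), m(a, a, m(s(a), s(a), 0)))), s(a), s(s(0))):
1. m(s(m(0, s(s(a)), m(a, a, m(s(a), s(a), 0)))), s(a), s(s(0)))  →  s(s(m(0, s(s(a)), m(a, a, m(s(a), s(a), 0)))))   [R1 at ε]
2. s(s(m(0, s(s(a)), m(a, a, m(s(a), s(a), 0)))))  →  s(s(s(0)))   [R3 at 1.1]

Reduce t₂ = s(m(s(m(s(s(0)), s(a), 0)), m(s(a), a, 0), m(s(0), 0, s(m(0, s(s(a)), m(s(a), m(a, a, 0), 0)))))):
1. s(m(s(m(s(s(0)), s(a), 0)), m(s(a), a, 0), m(s(0), 0, s(m(0, s(s(a)), m(s(a), m(a, a, 0), 0))))))  →  s(m(s(0), m(s(a), a, 0), m(s(0), 0, s(m(0, s(s(a)), m(s(a), m(a, a, 0), 0))))))   [R5 at 1.1.1]
2. s(m(s(0), m(s(a), a, 0), m(s(0), 0, s(m(0, s(s(a)), m(s(a), m(a, a, 0), 0))))))  →  s(m(s(0), s(s(a)), m(s(0), 0, s(m(0, s(s(a)), m(s(a), m(a, a, 0), 0))))))   [R4 at 1.2]
3. s(m(s(0), s(s(a)), m(s(0), 0, s(m(0, s(s(a)), m(s(a), m(a, a, 0), 0))))))  →  s(m(s(0), s(s(a)), m(s(0), 0, s(s(0)))))   [R3 at 1.3.3.1]
4. s(m(s(0), s(s(a)), m(s(0), 0, s(s(0)))))  →  s(m(s(0), s(s(a)), s(s(0))))   [R1 at 1.3]
5. s(m(s(0), s(s(a)), s(s(0))))  →  s(s(s(0)))   [R1 at 1]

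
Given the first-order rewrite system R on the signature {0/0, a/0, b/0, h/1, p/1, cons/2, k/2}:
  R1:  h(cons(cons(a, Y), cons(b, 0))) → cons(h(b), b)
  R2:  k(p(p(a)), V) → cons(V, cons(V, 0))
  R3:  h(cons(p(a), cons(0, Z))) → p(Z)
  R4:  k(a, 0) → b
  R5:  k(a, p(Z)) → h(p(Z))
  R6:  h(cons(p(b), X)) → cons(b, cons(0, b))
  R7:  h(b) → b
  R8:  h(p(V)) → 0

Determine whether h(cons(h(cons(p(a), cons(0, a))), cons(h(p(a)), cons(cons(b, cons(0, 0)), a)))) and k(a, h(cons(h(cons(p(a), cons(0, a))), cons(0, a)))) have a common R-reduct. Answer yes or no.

no — NF(t₁) = p(cons(cons(b, cons(0, 0)), a)), NF(t₂) = 0

Reduce t₁ = h(cons(h(cons(p(a), cons(0, a))), cons(h(p(a)), cons(cons(b, cons(0, 0)), a)))):
1. h(cons(h(cons(p(a), cons(0, a))), cons(h(p(a)), cons(cons(b, cons(0, 0)), a))))  →  h(cons(p(a), cons(h(p(a)), cons(cons(b, cons(0, 0)), a))))   [R3 at 1.1]
2. h(cons(p(a), cons(h(p(a)), cons(cons(b, cons(0, 0)), a))))  →  h(cons(p(a), cons(0, cons(cons(b, cons(0, 0)), a))))   [R8 at 1.2.1]
3. h(cons(p(a), cons(0, cons(cons(b, cons(0, 0)), a))))  →  p(cons(cons(b, cons(0, 0)), a))   [R3 at ε]

Reduce t₂ = k(a, h(cons(h(cons(p(a), cons(0, a))), cons(0, a)))):
1. k(a, h(cons(h(cons(p(a), cons(0, a))), cons(0, a))))  →  k(a, h(cons(p(a), cons(0, a))))   [R3 at 2.1.1]
2. k(a, h(cons(p(a), cons(0, a))))  →  k(a, p(a))   [R3 at 2]
3. k(a, p(a))  →  h(p(a))   [R5 at ε]
4. h(p(a))  →  0   [R8 at ε]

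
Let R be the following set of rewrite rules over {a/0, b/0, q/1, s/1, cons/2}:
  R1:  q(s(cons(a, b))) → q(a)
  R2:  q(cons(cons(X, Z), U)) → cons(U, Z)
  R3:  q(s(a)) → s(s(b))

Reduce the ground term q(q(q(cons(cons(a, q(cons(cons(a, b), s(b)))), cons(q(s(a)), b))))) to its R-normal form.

cons(b, b)

1. q(q(q(cons(cons(a, q(cons(cons(a, b), s(b)))), cons(q(s(a)), b)))))  →  q(q(cons(cons(q(s(a)), b), q(cons(cons(a, b), s(b))))))   [R2 at 1.1]
2. q(q(cons(cons(q(s(a)), b), q(cons(cons(a, b), s(b))))))  →  q(cons(q(cons(cons(a, b), s(b))), b))   [R2 at 1]
3. q(cons(q(cons(cons(a, b), s(b))), b))  →  q(cons(cons(s(b), b), b))   [R2 at 1.1]
4. q(cons(cons(s(b), b), b))  →  cons(b, b)   [R2 at ε]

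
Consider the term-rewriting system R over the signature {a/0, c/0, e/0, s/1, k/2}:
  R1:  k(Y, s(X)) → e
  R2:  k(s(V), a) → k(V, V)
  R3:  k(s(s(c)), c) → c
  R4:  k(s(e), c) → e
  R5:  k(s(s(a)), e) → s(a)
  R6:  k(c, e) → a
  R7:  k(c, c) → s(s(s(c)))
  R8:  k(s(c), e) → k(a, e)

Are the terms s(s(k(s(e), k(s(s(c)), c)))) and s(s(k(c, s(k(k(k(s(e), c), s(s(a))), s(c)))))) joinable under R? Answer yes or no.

Reduce t₁ = s(s(k(s(e), k(s(s(c)), c)))):
1. s(s(k(s(e), k(s(s(c)), c))))  →  s(s(k(s(e), c)))   [R3 at 1.1.2]
2. s(s(k(s(e), c)))  →  s(s(e))   [R4 at 1.1]

Reduce t₂ = s(s(k(c, s(k(k(k(s(e), c), s(s(a))), s(c)))))):
1. s(s(k(c, s(k(k(k(s(e), c), s(s(a))), s(c))))))  →  s(s(e))   [R1 at 1.1]

yes — NF(t₁) = s(s(e)), NF(t₂) = s(s(e))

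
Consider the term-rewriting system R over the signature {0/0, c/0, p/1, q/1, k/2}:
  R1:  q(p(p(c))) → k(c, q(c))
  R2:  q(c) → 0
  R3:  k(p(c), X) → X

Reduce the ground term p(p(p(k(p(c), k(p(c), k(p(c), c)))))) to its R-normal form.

p(p(p(c)))

1. p(p(p(k(p(c), k(p(c), k(p(c), c))))))  →  p(p(p(k(p(c), k(p(c), c)))))   [R3 at 1.1.1]
2. p(p(p(k(p(c), k(p(c), c)))))  →  p(p(p(k(p(c), c))))   [R3 at 1.1.1]
3. p(p(p(k(p(c), c))))  →  p(p(p(c)))   [R3 at 1.1.1]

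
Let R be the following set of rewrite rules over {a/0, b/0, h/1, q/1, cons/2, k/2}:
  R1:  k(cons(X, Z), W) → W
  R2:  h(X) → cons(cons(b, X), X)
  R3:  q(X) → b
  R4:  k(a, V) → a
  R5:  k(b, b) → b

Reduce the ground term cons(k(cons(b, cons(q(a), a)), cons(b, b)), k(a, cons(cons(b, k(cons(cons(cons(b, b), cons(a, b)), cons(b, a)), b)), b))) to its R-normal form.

1. cons(k(cons(b, cons(q(a), a)), cons(b, b)), k(a, cons(cons(b, k(cons(cons(cons(b, b), cons(a, b)), cons(b, a)), b)), b)))  →  cons(cons(b, b), k(a, cons(cons(b, k(cons(cons(cons(b, b), cons(a, b)), cons(b, a)), b)), b)))   [R1 at 1]
2. cons(cons(b, b), k(a, cons(cons(b, k(cons(cons(cons(b, b), cons(a, b)), cons(b, a)), b)), b)))  →  cons(cons(b, b), a)   [R4 at 2]

cons(cons(b, b), a)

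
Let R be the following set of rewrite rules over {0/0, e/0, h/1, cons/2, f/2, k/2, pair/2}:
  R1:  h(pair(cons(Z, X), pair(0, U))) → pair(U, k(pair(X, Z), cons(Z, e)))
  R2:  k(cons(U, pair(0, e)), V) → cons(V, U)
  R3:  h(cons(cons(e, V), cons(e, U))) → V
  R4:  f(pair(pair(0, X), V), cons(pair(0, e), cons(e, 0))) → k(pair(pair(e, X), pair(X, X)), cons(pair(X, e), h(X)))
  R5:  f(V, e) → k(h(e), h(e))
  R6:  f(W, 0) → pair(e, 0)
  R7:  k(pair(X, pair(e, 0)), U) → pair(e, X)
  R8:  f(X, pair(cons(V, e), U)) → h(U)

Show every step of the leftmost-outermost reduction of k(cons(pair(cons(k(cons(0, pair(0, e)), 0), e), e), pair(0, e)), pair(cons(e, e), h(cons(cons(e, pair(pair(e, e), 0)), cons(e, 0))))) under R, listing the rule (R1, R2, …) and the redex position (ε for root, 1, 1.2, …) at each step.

cons(pair(cons(e, e), pair(pair(e, e), 0)), pair(cons(cons(0, 0), e), e))

1. k(cons(pair(cons(k(cons(0, pair(0, e)), 0), e), e), pair(0, e)), pair(cons(e, e), h(cons(cons(e, pair(pair(e, e), 0)), cons(e, 0)))))  →  cons(pair(cons(e, e), h(cons(cons(e, pair(pair(e, e), 0)), cons(e, 0)))), pair(cons(k(cons(0, pair(0, e)), 0), e), e))   [R2 at ε]
2. cons(pair(cons(e, e), h(cons(cons(e, pair(pair(e, e), 0)), cons(e, 0)))), pair(cons(k(cons(0, pair(0, e)), 0), e), e))  →  cons(pair(cons(e, e), pair(pair(e, e), 0)), pair(cons(k(cons(0, pair(0, e)), 0), e), e))   [R3 at 1.2]
3. cons(pair(cons(e, e), pair(pair(e, e), 0)), pair(cons(k(cons(0, pair(0, e)), 0), e), e))  →  cons(pair(cons(e, e), pair(pair(e, e), 0)), pair(cons(cons(0, 0), e), e))   [R2 at 2.1.1]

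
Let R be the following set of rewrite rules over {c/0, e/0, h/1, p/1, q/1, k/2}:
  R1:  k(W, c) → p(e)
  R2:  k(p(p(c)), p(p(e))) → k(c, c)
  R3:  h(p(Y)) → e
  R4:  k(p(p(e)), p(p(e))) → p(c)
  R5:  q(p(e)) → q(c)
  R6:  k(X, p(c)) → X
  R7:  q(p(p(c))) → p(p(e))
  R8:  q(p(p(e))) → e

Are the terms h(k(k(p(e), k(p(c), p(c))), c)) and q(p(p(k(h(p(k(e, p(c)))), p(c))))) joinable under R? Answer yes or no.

Reduce t₁ = h(k(k(p(e), k(p(c), p(c))), c)):
1. h(k(k(p(e), k(p(c), p(c))), c))  →  h(p(e))   [R1 at 1]
2. h(p(e))  →  e   [R3 at ε]

Reduce t₂ = q(p(p(k(h(p(k(e, p(c)))), p(c))))):
1. q(p(p(k(h(p(k(e, p(c)))), p(c)))))  →  q(p(p(h(p(k(e, p(c)))))))   [R6 at 1.1.1]
2. q(p(p(h(p(k(e, p(c)))))))  →  q(p(p(e)))   [R3 at 1.1.1]
3. q(p(p(e)))  →  e   [R8 at ε]

yes — NF(t₁) = e, NF(t₂) = e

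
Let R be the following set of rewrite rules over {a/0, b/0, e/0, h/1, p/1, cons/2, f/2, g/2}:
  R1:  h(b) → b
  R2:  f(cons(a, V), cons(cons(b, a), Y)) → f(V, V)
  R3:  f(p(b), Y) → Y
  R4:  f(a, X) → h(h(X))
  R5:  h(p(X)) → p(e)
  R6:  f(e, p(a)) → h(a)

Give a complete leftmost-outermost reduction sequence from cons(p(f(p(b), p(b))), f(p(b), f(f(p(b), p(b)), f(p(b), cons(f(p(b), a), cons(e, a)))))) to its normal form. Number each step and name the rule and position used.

1. cons(p(f(p(b), p(b))), f(p(b), f(f(p(b), p(b)), f(p(b), cons(f(p(b), a), cons(e, a))))))  →  cons(p(p(b)), f(p(b), f(f(p(b), p(b)), f(p(b), cons(f(p(b), a), cons(e, a))))))   [R3 at 1.1]
2. cons(p(p(b)), f(p(b), f(f(p(b), p(b)), f(p(b), cons(f(p(b), a), cons(e, a))))))  →  cons(p(p(b)), f(f(p(b), p(b)), f(p(b), cons(f(p(b), a), cons(e, a)))))   [R3 at 2]
3. cons(p(p(b)), f(f(p(b), p(b)), f(p(b), cons(f(p(b), a), cons(e, a)))))  →  cons(p(p(b)), f(p(b), f(p(b), cons(f(p(b), a), cons(e, a)))))   [R3 at 2.1]
4. cons(p(p(b)), f(p(b), f(p(b), cons(f(p(b), a), cons(e, a)))))  →  cons(p(p(b)), f(p(b), cons(f(p(b), a), cons(e, a))))   [R3 at 2]
5. cons(p(p(b)), f(p(b), cons(f(p(b), a), cons(e, a))))  →  cons(p(p(b)), cons(f(p(b), a), cons(e, a)))   [R3 at 2]
6. cons(p(p(b)), cons(f(p(b), a), cons(e, a)))  →  cons(p(p(b)), cons(a, cons(e, a)))   [R3 at 2.1]

cons(p(p(b)), cons(a, cons(e, a)))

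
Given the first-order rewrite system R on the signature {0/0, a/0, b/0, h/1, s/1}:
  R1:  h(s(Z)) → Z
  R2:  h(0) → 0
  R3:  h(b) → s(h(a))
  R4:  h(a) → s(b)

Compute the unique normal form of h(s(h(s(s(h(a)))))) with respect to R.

s(s(b))

1. h(s(h(s(s(h(a))))))  →  h(s(s(h(a))))   [R1 at ε]
2. h(s(s(h(a))))  →  s(h(a))   [R1 at ε]
3. s(h(a))  →  s(s(b))   [R4 at 1]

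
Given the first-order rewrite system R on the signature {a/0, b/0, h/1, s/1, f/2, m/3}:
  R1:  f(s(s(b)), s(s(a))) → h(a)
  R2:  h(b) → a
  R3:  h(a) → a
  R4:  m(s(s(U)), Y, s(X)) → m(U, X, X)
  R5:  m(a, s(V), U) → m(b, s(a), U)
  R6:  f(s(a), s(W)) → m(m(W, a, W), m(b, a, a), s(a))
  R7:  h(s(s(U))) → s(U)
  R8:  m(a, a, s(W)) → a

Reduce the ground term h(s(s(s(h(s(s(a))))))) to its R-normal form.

1. h(s(s(s(h(s(s(a)))))))  →  s(s(h(s(s(a)))))   [R7 at ε]
2. s(s(h(s(s(a)))))  →  s(s(s(a)))   [R7 at 1.1]

s(s(s(a)))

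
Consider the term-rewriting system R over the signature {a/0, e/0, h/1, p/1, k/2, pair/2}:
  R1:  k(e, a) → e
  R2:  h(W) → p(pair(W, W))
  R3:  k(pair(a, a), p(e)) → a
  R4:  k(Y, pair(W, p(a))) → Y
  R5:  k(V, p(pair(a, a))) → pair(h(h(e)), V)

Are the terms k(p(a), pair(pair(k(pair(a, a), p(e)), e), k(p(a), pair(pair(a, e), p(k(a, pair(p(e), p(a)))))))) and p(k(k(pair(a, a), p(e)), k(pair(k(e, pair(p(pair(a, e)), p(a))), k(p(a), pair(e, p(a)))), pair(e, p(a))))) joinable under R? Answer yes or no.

yes — NF(t₁) = p(a), NF(t₂) = p(a)

Reduce t₁ = k(p(a), pair(pair(k(pair(a, a), p(e)), e), k(p(a), pair(pair(a, e), p(k(a, pair(p(e), p(a)))))))):
1. k(p(a), pair(pair(k(pair(a, a), p(e)), e), k(p(a), pair(pair(a, e), p(k(a, pair(p(e), p(a))))))))  →  k(p(a), pair(pair(a, e), k(p(a), pair(pair(a, e), p(k(a, pair(p(e), p(a))))))))   [R3 at 2.1.1]
2. k(p(a), pair(pair(a, e), k(p(a), pair(pair(a, e), p(k(a, pair(p(e), p(a))))))))  →  k(p(a), pair(pair(a, e), k(p(a), pair(pair(a, e), p(a)))))   [R4 at 2.2.2.2.1]
3. k(p(a), pair(pair(a, e), k(p(a), pair(pair(a, e), p(a)))))  →  k(p(a), pair(pair(a, e), p(a)))   [R4 at 2.2]
4. k(p(a), pair(pair(a, e), p(a)))  →  p(a)   [R4 at ε]

Reduce t₂ = p(k(k(pair(a, a), p(e)), k(pair(k(e, pair(p(pair(a, e)), p(a))), k(p(a), pair(e, p(a)))), pair(e, p(a))))):
1. p(k(k(pair(a, a), p(e)), k(pair(k(e, pair(p(pair(a, e)), p(a))), k(p(a), pair(e, p(a)))), pair(e, p(a)))))  →  p(k(a, k(pair(k(e, pair(p(pair(a, e)), p(a))), k(p(a), pair(e, p(a)))), pair(e, p(a)))))   [R3 at 1.1]
2. p(k(a, k(pair(k(e, pair(p(pair(a, e)), p(a))), k(p(a), pair(e, p(a)))), pair(e, p(a)))))  →  p(k(a, pair(k(e, pair(p(pair(a, e)), p(a))), k(p(a), pair(e, p(a))))))   [R4 at 1.2]
3. p(k(a, pair(k(e, pair(p(pair(a, e)), p(a))), k(p(a), pair(e, p(a))))))  →  p(k(a, pair(e, k(p(a), pair(e, p(a))))))   [R4 at 1.2.1]
4. p(k(a, pair(e, k(p(a), pair(e, p(a))))))  →  p(k(a, pair(e, p(a))))   [R4 at 1.2.2]
5. p(k(a, pair(e, p(a))))  →  p(a)   [R4 at 1]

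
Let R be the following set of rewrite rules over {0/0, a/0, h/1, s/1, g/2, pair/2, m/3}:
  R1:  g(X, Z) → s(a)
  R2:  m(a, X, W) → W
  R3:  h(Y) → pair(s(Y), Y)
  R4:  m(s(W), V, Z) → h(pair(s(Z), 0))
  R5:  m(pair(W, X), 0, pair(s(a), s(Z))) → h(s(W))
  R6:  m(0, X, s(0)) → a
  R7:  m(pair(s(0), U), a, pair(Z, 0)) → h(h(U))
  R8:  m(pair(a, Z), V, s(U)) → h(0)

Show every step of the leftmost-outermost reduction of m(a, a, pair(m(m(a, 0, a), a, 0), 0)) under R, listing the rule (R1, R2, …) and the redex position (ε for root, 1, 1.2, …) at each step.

1. m(a, a, pair(m(m(a, 0, a), a, 0), 0))  →  pair(m(m(a, 0, a), a, 0), 0)   [R2 at ε]
2. pair(m(m(a, 0, a), a, 0), 0)  →  pair(m(a, a, 0), 0)   [R2 at 1.1]
3. pair(m(a, a, 0), 0)  →  pair(0, 0)   [R2 at 1]

pair(0, 0)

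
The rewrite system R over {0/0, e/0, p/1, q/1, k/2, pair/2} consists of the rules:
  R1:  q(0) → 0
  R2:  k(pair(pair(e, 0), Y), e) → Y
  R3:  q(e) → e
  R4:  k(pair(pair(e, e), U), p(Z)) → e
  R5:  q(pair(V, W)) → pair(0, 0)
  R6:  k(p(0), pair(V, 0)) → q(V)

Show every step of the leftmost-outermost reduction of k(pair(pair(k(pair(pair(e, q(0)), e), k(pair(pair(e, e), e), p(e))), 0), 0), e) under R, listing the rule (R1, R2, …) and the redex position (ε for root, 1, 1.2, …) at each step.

0

1. k(pair(pair(k(pair(pair(e, q(0)), e), k(pair(pair(e, e), e), p(e))), 0), 0), e)  →  k(pair(pair(k(pair(pair(e, 0), e), k(pair(pair(e, e), e), p(e))), 0), 0), e)   [R1 at 1.1.1.1.1.2]
2. k(pair(pair(k(pair(pair(e, 0), e), k(pair(pair(e, e), e), p(e))), 0), 0), e)  →  k(pair(pair(k(pair(pair(e, 0), e), e), 0), 0), e)   [R4 at 1.1.1.2]
3. k(pair(pair(k(pair(pair(e, 0), e), e), 0), 0), e)  →  k(pair(pair(e, 0), 0), e)   [R2 at 1.1.1]
4. k(pair(pair(e, 0), 0), e)  →  0   [R2 at ε]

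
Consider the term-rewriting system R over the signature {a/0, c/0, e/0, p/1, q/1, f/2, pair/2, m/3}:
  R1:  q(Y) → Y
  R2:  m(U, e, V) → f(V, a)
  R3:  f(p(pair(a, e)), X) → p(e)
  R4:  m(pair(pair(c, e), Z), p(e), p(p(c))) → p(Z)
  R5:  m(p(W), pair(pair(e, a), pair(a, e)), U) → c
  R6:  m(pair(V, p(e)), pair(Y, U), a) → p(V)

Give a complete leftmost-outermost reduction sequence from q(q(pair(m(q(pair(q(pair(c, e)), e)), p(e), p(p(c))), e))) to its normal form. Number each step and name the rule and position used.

1. q(q(pair(m(q(pair(q(pair(c, e)), e)), p(e), p(p(c))), e)))  →  q(pair(m(q(pair(q(pair(c, e)), e)), p(e), p(p(c))), e))   [R1 at ε]
2. q(pair(m(q(pair(q(pair(c, e)), e)), p(e), p(p(c))), e))  →  pair(m(q(pair(q(pair(c, e)), e)), p(e), p(p(c))), e)   [R1 at ε]
3. pair(m(q(pair(q(pair(c, e)), e)), p(e), p(p(c))), e)  →  pair(m(pair(q(pair(c, e)), e), p(e), p(p(c))), e)   [R1 at 1.1]
4. pair(m(pair(q(pair(c, e)), e), p(e), p(p(c))), e)  →  pair(m(pair(pair(c, e), e), p(e), p(p(c))), e)   [R1 at 1.1.1]
5. pair(m(pair(pair(c, e), e), p(e), p(p(c))), e)  →  pair(p(e), e)   [R4 at 1]

pair(p(e), e)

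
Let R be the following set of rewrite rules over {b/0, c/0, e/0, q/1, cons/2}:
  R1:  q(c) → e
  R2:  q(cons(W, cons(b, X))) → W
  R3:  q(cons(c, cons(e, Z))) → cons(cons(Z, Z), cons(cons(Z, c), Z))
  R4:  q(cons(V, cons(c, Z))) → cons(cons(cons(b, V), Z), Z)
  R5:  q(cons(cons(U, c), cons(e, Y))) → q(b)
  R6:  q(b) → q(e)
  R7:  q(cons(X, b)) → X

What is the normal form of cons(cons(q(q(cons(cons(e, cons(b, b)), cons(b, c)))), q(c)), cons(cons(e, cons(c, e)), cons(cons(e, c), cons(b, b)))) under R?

cons(cons(e, e), cons(cons(e, cons(c, e)), cons(cons(e, c), cons(b, b))))

1. cons(cons(q(q(cons(cons(e, cons(b, b)), cons(b, c)))), q(c)), cons(cons(e, cons(c, e)), cons(cons(e, c), cons(b, b))))  →  cons(cons(q(cons(e, cons(b, b))), q(c)), cons(cons(e, cons(c, e)), cons(cons(e, c), cons(b, b))))   [R2 at 1.1.1]
2. cons(cons(q(cons(e, cons(b, b))), q(c)), cons(cons(e, cons(c, e)), cons(cons(e, c), cons(b, b))))  →  cons(cons(e, q(c)), cons(cons(e, cons(c, e)), cons(cons(e, c), cons(b, b))))   [R2 at 1.1]
3. cons(cons(e, q(c)), cons(cons(e, cons(c, e)), cons(cons(e, c), cons(b, b))))  →  cons(cons(e, e), cons(cons(e, cons(c, e)), cons(cons(e, c), cons(b, b))))   [R1 at 1.2]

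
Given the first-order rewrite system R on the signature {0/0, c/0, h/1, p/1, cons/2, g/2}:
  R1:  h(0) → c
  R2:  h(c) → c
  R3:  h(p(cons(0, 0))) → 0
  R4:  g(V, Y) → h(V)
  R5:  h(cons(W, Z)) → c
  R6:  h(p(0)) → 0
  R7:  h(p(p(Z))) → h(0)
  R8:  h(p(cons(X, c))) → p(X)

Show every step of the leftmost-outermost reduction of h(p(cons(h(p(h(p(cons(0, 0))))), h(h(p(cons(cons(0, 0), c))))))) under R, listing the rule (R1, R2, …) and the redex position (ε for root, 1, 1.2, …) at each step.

1. h(p(cons(h(p(h(p(cons(0, 0))))), h(h(p(cons(cons(0, 0), c)))))))  →  h(p(cons(h(p(0)), h(h(p(cons(cons(0, 0), c)))))))   [R3 at 1.1.1.1.1]
2. h(p(cons(h(p(0)), h(h(p(cons(cons(0, 0), c)))))))  →  h(p(cons(0, h(h(p(cons(cons(0, 0), c)))))))   [R6 at 1.1.1]
3. h(p(cons(0, h(h(p(cons(cons(0, 0), c)))))))  →  h(p(cons(0, h(p(cons(0, 0))))))   [R8 at 1.1.2.1]
4. h(p(cons(0, h(p(cons(0, 0))))))  →  h(p(cons(0, 0)))   [R3 at 1.1.2]
5. h(p(cons(0, 0)))  →  0   [R3 at ε]

0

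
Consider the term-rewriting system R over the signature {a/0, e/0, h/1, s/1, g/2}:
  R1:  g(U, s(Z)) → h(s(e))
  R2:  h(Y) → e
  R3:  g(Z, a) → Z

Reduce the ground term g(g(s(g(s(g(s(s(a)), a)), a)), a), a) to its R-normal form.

1. g(g(s(g(s(g(s(s(a)), a)), a)), a), a)  →  g(s(g(s(g(s(s(a)), a)), a)), a)   [R3 at ε]
2. g(s(g(s(g(s(s(a)), a)), a)), a)  →  s(g(s(g(s(s(a)), a)), a))   [R3 at ε]
3. s(g(s(g(s(s(a)), a)), a))  →  s(s(g(s(s(a)), a)))   [R3 at 1]
4. s(s(g(s(s(a)), a)))  →  s(s(s(s(a))))   [R3 at 1.1]

s(s(s(s(a))))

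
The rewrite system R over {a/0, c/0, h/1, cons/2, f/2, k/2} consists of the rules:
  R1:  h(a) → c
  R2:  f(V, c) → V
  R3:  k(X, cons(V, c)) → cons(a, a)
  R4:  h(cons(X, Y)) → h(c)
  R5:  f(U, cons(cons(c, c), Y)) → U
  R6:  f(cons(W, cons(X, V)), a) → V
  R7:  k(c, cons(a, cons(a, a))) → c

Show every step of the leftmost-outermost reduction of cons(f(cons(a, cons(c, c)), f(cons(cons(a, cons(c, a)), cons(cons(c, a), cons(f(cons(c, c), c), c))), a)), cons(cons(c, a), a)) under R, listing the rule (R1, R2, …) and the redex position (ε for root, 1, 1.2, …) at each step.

1. cons(f(cons(a, cons(c, c)), f(cons(cons(a, cons(c, a)), cons(cons(c, a), cons(f(cons(c, c), c), c))), a)), cons(cons(c, a), a))  →  cons(f(cons(a, cons(c, c)), cons(f(cons(c, c), c), c)), cons(cons(c, a), a))   [R6 at 1.2]
2. cons(f(cons(a, cons(c, c)), cons(f(cons(c, c), c), c)), cons(cons(c, a), a))  →  cons(f(cons(a, cons(c, c)), cons(cons(c, c), c)), cons(cons(c, a), a))   [R2 at 1.2.1]
3. cons(f(cons(a, cons(c, c)), cons(cons(c, c), c)), cons(cons(c, a), a))  →  cons(cons(a, cons(c, c)), cons(cons(c, a), a))   [R5 at 1]

cons(cons(a, cons(c, c)), cons(cons(c, a), a))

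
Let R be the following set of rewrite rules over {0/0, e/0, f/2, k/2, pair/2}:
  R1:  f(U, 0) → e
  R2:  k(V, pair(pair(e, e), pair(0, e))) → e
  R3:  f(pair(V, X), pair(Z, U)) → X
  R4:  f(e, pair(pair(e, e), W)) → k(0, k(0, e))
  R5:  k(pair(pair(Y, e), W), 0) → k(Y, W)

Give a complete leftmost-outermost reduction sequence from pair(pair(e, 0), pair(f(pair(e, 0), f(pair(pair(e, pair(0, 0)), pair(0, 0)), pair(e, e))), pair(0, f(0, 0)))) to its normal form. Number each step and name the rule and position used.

pair(pair(e, 0), pair(0, pair(0, e)))

1. pair(pair(e, 0), pair(f(pair(e, 0), f(pair(pair(e, pair(0, 0)), pair(0, 0)), pair(e, e))), pair(0, f(0, 0))))  →  pair(pair(e, 0), pair(f(pair(e, 0), pair(0, 0)), pair(0, f(0, 0))))   [R3 at 2.1.2]
2. pair(pair(e, 0), pair(f(pair(e, 0), pair(0, 0)), pair(0, f(0, 0))))  →  pair(pair(e, 0), pair(0, pair(0, f(0, 0))))   [R3 at 2.1]
3. pair(pair(e, 0), pair(0, pair(0, f(0, 0))))  →  pair(pair(e, 0), pair(0, pair(0, e)))   [R1 at 2.2.2]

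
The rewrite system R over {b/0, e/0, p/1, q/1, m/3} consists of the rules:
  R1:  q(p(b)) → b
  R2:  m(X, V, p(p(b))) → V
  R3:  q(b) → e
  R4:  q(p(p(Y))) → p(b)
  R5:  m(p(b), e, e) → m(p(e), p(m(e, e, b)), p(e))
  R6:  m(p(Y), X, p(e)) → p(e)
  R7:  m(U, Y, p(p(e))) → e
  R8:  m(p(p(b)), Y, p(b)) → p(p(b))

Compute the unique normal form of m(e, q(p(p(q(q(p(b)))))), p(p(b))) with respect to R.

p(b)

1. m(e, q(p(p(q(q(p(b)))))), p(p(b)))  →  q(p(p(q(q(p(b))))))   [R2 at ε]
2. q(p(p(q(q(p(b))))))  →  p(b)   [R4 at ε]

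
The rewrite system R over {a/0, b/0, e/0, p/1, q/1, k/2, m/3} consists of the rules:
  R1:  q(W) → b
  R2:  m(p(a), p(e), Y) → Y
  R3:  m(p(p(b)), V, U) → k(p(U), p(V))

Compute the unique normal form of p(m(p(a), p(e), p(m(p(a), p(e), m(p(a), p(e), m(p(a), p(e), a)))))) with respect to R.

p(p(a))

1. p(m(p(a), p(e), p(m(p(a), p(e), m(p(a), p(e), m(p(a), p(e), a))))))  →  p(p(m(p(a), p(e), m(p(a), p(e), m(p(a), p(e), a)))))   [R2 at 1]
2. p(p(m(p(a), p(e), m(p(a), p(e), m(p(a), p(e), a)))))  →  p(p(m(p(a), p(e), m(p(a), p(e), a))))   [R2 at 1.1]
3. p(p(m(p(a), p(e), m(p(a), p(e), a))))  →  p(p(m(p(a), p(e), a)))   [R2 at 1.1]
4. p(p(m(p(a), p(e), a)))  →  p(p(a))   [R2 at 1.1]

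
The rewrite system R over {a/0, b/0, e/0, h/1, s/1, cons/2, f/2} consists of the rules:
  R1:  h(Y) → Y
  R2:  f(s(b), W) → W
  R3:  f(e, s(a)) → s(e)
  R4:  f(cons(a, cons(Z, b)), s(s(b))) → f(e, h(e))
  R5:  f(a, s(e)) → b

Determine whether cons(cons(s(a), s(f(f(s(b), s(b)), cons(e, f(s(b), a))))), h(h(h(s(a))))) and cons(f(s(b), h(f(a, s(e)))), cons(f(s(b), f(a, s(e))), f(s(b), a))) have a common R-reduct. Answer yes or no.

Reduce t₁ = cons(cons(s(a), s(f(f(s(b), s(b)), cons(e, f(s(b), a))))), h(h(h(s(a))))):
1. cons(cons(s(a), s(f(f(s(b), s(b)), cons(e, f(s(b), a))))), h(h(h(s(a)))))  →  cons(cons(s(a), s(f(s(b), cons(e, f(s(b), a))))), h(h(h(s(a)))))   [R2 at 1.2.1.1]
2. cons(cons(s(a), s(f(s(b), cons(e, f(s(b), a))))), h(h(h(s(a)))))  →  cons(cons(s(a), s(cons(e, f(s(b), a)))), h(h(h(s(a)))))   [R2 at 1.2.1]
3. cons(cons(s(a), s(cons(e, f(s(b), a)))), h(h(h(s(a)))))  →  cons(cons(s(a), s(cons(e, a))), h(h(h(s(a)))))   [R2 at 1.2.1.2]
4. cons(cons(s(a), s(cons(e, a))), h(h(h(s(a)))))  →  cons(cons(s(a), s(cons(e, a))), h(h(s(a))))   [R1 at 2]
5. cons(cons(s(a), s(cons(e, a))), h(h(s(a))))  →  cons(cons(s(a), s(cons(e, a))), h(s(a)))   [R1 at 2]
6. cons(cons(s(a), s(cons(e, a))), h(s(a)))  →  cons(cons(s(a), s(cons(e, a))), s(a))   [R1 at 2]

Reduce t₂ = cons(f(s(b), h(f(a, s(e)))), cons(f(s(b), f(a, s(e))), f(s(b), a))):
1. cons(f(s(b), h(f(a, s(e)))), cons(f(s(b), f(a, s(e))), f(s(b), a)))  →  cons(h(f(a, s(e))), cons(f(s(b), f(a, s(e))), f(s(b), a)))   [R2 at 1]
2. cons(h(f(a, s(e))), cons(f(s(b), f(a, s(e))), f(s(b), a)))  →  cons(f(a, s(e)), cons(f(s(b), f(a, s(e))), f(s(b), a)))   [R1 at 1]
3. cons(f(a, s(e)), cons(f(s(b), f(a, s(e))), f(s(b), a)))  →  cons(b, cons(f(s(b), f(a, s(e))), f(s(b), a)))   [R5 at 1]
4. cons(b, cons(f(s(b), f(a, s(e))), f(s(b), a)))  →  cons(b, cons(f(a, s(e)), f(s(b), a)))   [R2 at 2.1]
5. cons(b, cons(f(a, s(e)), f(s(b), a)))  →  cons(b, cons(b, f(s(b), a)))   [R5 at 2.1]
6. cons(b, cons(b, f(s(b), a)))  →  cons(b, cons(b, a))   [R2 at 2.2]

no — NF(t₁) = cons(cons(s(a), s(cons(e, a))), s(a)), NF(t₂) = cons(b, cons(b, a))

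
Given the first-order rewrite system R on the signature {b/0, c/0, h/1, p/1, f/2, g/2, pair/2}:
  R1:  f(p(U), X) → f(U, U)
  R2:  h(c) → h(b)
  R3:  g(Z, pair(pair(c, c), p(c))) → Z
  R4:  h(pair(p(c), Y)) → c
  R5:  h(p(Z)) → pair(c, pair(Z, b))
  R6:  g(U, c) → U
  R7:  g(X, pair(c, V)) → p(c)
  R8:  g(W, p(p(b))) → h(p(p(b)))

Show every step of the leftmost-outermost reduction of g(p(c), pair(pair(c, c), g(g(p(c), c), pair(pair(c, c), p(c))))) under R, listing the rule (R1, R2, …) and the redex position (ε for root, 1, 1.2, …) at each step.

1. g(p(c), pair(pair(c, c), g(g(p(c), c), pair(pair(c, c), p(c)))))  →  g(p(c), pair(pair(c, c), g(p(c), c)))   [R3 at 2.2]
2. g(p(c), pair(pair(c, c), g(p(c), c)))  →  g(p(c), pair(pair(c, c), p(c)))   [R6 at 2.2]
3. g(p(c), pair(pair(c, c), p(c)))  →  p(c)   [R3 at ε]

p(c)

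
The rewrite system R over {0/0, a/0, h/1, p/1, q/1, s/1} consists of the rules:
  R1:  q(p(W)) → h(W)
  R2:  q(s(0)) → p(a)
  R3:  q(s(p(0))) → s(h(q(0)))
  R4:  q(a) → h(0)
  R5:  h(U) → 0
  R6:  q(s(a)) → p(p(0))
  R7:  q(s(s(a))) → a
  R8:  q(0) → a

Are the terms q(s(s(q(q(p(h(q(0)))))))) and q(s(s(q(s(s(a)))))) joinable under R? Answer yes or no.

Reduce t₁ = q(s(s(q(q(p(h(q(0)))))))):
1. q(s(s(q(q(p(h(q(0))))))))  →  q(s(s(q(h(h(q(0)))))))   [R1 at 1.1.1.1]
2. q(s(s(q(h(h(q(0)))))))  →  q(s(s(q(0))))   [R5 at 1.1.1.1]
3. q(s(s(q(0))))  →  q(s(s(a)))   [R8 at 1.1.1]
4. q(s(s(a)))  →  a   [R7 at ε]

Reduce t₂ = q(s(s(q(s(s(a)))))):
1. q(s(s(q(s(s(a))))))  →  q(s(s(a)))   [R7 at 1.1.1]
2. q(s(s(a)))  →  a   [R7 at ε]

yes — NF(t₁) = a, NF(t₂) = a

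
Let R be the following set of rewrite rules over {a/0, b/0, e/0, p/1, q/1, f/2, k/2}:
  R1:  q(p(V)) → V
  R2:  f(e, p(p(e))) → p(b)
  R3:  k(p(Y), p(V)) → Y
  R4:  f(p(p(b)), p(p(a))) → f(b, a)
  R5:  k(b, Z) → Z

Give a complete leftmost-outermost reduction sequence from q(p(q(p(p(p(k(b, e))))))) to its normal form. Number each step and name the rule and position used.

1. q(p(q(p(p(p(k(b, e)))))))  →  q(p(p(p(k(b, e)))))   [R1 at ε]
2. q(p(p(p(k(b, e)))))  →  p(p(k(b, e)))   [R1 at ε]
3. p(p(k(b, e)))  →  p(p(e))   [R5 at 1.1]

p(p(e))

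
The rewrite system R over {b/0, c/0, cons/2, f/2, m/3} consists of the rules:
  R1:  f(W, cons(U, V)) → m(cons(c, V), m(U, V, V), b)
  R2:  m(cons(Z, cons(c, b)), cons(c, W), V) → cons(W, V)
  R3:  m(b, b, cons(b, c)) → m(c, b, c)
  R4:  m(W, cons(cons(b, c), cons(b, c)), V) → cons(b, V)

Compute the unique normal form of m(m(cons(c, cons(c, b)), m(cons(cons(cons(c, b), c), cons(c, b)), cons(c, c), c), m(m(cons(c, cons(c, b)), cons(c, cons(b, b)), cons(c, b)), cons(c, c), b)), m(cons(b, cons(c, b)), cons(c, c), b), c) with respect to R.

cons(b, c)

1. m(m(cons(c, cons(c, b)), m(cons(cons(cons(c, b), c), cons(c, b)), cons(c, c), c), m(m(cons(c, cons(c, b)), cons(c, cons(b, b)), cons(c, b)), cons(c, c), b)), m(cons(b, cons(c, b)), cons(c, c), b), c)  →  m(m(cons(c, cons(c, b)), cons(c, c), m(m(cons(c, cons(c, b)), cons(c, cons(b, b)), cons(c, b)), cons(c, c), b)), m(cons(b, cons(c, b)), cons(c, c), b), c)   [R2 at 1.2]
2. m(m(cons(c, cons(c, b)), cons(c, c), m(m(cons(c, cons(c, b)), cons(c, cons(b, b)), cons(c, b)), cons(c, c), b)), m(cons(b, cons(c, b)), cons(c, c), b), c)  →  m(cons(c, m(m(cons(c, cons(c, b)), cons(c, cons(b, b)), cons(c, b)), cons(c, c), b)), m(cons(b, cons(c, b)), cons(c, c), b), c)   [R2 at 1]
3. m(cons(c, m(m(cons(c, cons(c, b)), cons(c, cons(b, b)), cons(c, b)), cons(c, c), b)), m(cons(b, cons(c, b)), cons(c, c), b), c)  →  m(cons(c, m(cons(cons(b, b), cons(c, b)), cons(c, c), b)), m(cons(b, cons(c, b)), cons(c, c), b), c)   [R2 at 1.2.1]
4. m(cons(c, m(cons(cons(b, b), cons(c, b)), cons(c, c), b)), m(cons(b, cons(c, b)), cons(c, c), b), c)  →  m(cons(c, cons(c, b)), m(cons(b, cons(c, b)), cons(c, c), b), c)   [R2 at 1.2]
5. m(cons(c, cons(c, b)), m(cons(b, cons(c, b)), cons(c, c), b), c)  →  m(cons(c, cons(c, b)), cons(c, b), c)   [R2 at 2]
6. m(cons(c, cons(c, b)), cons(c, b), c)  →  cons(b, c)   [R2 at ε]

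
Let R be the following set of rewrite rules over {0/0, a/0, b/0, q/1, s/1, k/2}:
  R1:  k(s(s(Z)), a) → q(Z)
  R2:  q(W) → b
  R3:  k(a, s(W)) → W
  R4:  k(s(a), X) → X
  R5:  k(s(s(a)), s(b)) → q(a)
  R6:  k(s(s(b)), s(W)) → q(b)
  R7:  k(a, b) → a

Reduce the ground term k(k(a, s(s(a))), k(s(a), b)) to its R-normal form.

b

1. k(k(a, s(s(a))), k(s(a), b))  →  k(s(a), k(s(a), b))   [R3 at 1]
2. k(s(a), k(s(a), b))  →  k(s(a), b)   [R4 at ε]
3. k(s(a), b)  →  b   [R4 at ε]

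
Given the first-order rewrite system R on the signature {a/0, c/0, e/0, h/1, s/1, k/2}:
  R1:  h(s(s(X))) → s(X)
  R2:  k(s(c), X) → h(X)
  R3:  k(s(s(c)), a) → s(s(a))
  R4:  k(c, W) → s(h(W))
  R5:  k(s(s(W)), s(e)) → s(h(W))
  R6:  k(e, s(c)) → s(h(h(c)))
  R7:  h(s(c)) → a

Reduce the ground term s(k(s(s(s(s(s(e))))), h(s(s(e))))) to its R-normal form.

1. s(k(s(s(s(s(s(e))))), h(s(s(e)))))  →  s(k(s(s(s(s(s(e))))), s(e)))   [R1 at 1.2]
2. s(k(s(s(s(s(s(e))))), s(e)))  →  s(s(h(s(s(s(e))))))   [R5 at 1]
3. s(s(h(s(s(s(e))))))  →  s(s(s(s(e))))   [R1 at 1.1]

s(s(s(s(e))))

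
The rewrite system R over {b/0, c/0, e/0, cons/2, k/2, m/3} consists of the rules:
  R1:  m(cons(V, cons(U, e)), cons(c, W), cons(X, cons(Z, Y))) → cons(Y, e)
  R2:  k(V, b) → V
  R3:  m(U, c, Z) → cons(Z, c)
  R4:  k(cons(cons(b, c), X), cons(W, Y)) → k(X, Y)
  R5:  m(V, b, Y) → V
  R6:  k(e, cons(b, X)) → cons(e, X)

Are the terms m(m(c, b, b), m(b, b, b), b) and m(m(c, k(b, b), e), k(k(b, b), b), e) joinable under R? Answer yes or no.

Reduce t₁ = m(m(c, b, b), m(b, b, b), b):
1. m(m(c, b, b), m(b, b, b), b)  →  m(c, m(b, b, b), b)   [R5 at 1]
2. m(c, m(b, b, b), b)  →  m(c, b, b)   [R5 at 2]
3. m(c, b, b)  →  c   [R5 at ε]

Reduce t₂ = m(m(c, k(b, b), e), k(k(b, b), b), e):
1. m(m(c, k(b, b), e), k(k(b, b), b), e)  →  m(m(c, b, e), k(k(b, b), b), e)   [R2 at 1.2]
2. m(m(c, b, e), k(k(b, b), b), e)  →  m(c, k(k(b, b), b), e)   [R5 at 1]
3. m(c, k(k(b, b), b), e)  →  m(c, k(b, b), e)   [R2 at 2]
4. m(c, k(b, b), e)  →  m(c, b, e)   [R2 at 2]
5. m(c, b, e)  →  c   [R5 at ε]

yes — NF(t₁) = c, NF(t₂) = c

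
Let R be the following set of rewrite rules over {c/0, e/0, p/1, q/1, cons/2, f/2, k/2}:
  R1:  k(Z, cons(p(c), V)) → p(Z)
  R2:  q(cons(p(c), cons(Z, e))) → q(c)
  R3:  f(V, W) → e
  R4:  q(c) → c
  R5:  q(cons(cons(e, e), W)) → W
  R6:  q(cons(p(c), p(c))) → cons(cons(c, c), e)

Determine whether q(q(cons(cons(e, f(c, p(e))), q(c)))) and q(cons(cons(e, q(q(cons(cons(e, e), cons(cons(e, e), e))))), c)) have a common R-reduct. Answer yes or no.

Reduce t₁ = q(q(cons(cons(e, f(c, p(e))), q(c)))):
1. q(q(cons(cons(e, f(c, p(e))), q(c))))  →  q(q(cons(cons(e, e), q(c))))   [R3 at 1.1.1.2]
2. q(q(cons(cons(e, e), q(c))))  →  q(q(c))   [R5 at 1]
3. q(q(c))  →  q(c)   [R4 at 1]
4. q(c)  →  c   [R4 at ε]

Reduce t₂ = q(cons(cons(e, q(q(cons(cons(e, e), cons(cons(e, e), e))))), c)):
1. q(cons(cons(e, q(q(cons(cons(e, e), cons(cons(e, e), e))))), c))  →  q(cons(cons(e, q(cons(cons(e, e), e))), c))   [R5 at 1.1.2.1]
2. q(cons(cons(e, q(cons(cons(e, e), e))), c))  →  q(cons(cons(e, e), c))   [R5 at 1.1.2]
3. q(cons(cons(e, e), c))  →  c   [R5 at ε]

yes — NF(t₁) = c, NF(t₂) = c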